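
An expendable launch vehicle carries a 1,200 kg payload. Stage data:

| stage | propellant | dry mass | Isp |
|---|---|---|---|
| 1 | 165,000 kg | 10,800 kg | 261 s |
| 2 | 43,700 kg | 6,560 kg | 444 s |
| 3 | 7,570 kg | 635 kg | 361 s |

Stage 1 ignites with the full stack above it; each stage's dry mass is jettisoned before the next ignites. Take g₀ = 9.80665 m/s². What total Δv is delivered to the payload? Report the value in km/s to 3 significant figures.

Ignition mass of stage 1 = 165,000+10,800 + 43,700+6,560 + 7,570+635 + 1,200 = 235,465 kg.
Stage 1: m₀ = 235,465 kg, m_f = 235,465 − 165,000 = 70,465 kg; Δv = 261×9.80665×ln(3.342) = 2559.5×1.2064 ≈ 3088 m/s.
Stage 2: m₀ = 59,665 kg, m_f = 59,665 − 43,700 = 15,965 kg; Δv = 444×9.80665×ln(3.737) = 4354.2×1.3183 ≈ 5740 m/s.
Stage 3: m₀ = 9,405 kg, m_f = 9,405 − 7,570 = 1,835 kg; Δv = 361×9.80665×ln(5.125) = 3540.2×1.6342 ≈ 5785 m/s.
Total Δv = 3088 + 5740 + 5785 = 14613 m/s.

Δv ≈ 14.6 km/s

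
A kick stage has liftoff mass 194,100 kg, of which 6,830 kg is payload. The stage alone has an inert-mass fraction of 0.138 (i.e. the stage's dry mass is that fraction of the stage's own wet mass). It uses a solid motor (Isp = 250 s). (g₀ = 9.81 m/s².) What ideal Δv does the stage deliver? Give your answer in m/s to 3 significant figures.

Stage wet mass = m₀ − payload = 194,100 − 6,830 = 187,270 kg.
Stage dry mass = ε × stage wet mass = 0.138 × 187,270 = 25,843.3 kg.
Burnout mass m_f = stage dry + payload = 25,843.3 + 6,830 = 32,673.3 kg.
v_e = Isp · g₀ = 250 × 9.81 = 2452.5 m/s.
By the Tsiolkovsky rocket equation, Δv = v_e · ln(194,100/32,673.3) = 2452.5 × ln(5.941) = 2452.5 × 1.7818 ≈ 4370 m/s.

Δv ≈ 4370 m/s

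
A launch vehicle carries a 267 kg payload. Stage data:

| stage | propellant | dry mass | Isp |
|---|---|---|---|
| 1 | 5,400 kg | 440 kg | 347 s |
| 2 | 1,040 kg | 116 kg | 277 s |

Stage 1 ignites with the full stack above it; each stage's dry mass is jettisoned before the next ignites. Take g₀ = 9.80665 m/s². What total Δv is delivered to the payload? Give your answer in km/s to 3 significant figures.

Ignition mass of stage 1 = 5,400+440 + 1,040+116 + 267 = 7,263 kg.
Stage 1: m₀ = 7,263 kg, m_f = 7,263 − 5,400 = 1,863 kg; Δv = 347×9.80665×ln(3.899) = 3402.9×1.3606 ≈ 4630 m/s.
Stage 2: m₀ = 1,423 kg, m_f = 1,423 − 1,040 = 383 kg; Δv = 277×9.80665×ln(3.715) = 2716.4×1.3125 ≈ 3565 m/s.
Total Δv = 4630 + 3565 = 8195 m/s.

Δv ≈ 8.20 km/s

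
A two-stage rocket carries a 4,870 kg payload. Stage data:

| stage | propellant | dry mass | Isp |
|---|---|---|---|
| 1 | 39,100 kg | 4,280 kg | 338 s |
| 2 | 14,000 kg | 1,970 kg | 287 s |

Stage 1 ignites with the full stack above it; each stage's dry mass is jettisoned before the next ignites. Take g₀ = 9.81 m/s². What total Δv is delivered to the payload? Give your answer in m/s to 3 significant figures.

Ignition mass of stage 1 = 39,100+4,280 + 14,000+1,970 + 4,870 = 64,220 kg.
Stage 1: m₀ = 64,220 kg, m_f = 64,220 − 39,100 = 25,120 kg; Δv = 338×9.81×ln(2.557) = 3315.8×0.9387 ≈ 3112 m/s.
Stage 2: m₀ = 20,840 kg, m_f = 20,840 − 14,000 = 6,840 kg; Δv = 287×9.81×ln(3.047) = 2815.5×1.1141 ≈ 3137 m/s.
Total Δv = 3112 + 3137 = 6249 m/s.

Δv ≈ 6250 m/s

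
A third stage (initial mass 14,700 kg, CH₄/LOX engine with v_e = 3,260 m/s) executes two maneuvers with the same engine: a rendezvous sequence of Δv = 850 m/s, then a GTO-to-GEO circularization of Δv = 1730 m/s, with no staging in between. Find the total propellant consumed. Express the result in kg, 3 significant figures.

After the first burn: m = 14700 × exp(−850/3260.0) = 14700 × 0.77048 = 11,326.1 kg.
After the second burn: m = 11,326.1 × exp(−1730/3260.0) = 11,326.1 × 0.58821 = 6,662.13 kg.
Total propellant = m₀ − m_final = 14700 − 6,662.13 = 8,037.87 kg.

total propellant consumed ≈ 8040 kg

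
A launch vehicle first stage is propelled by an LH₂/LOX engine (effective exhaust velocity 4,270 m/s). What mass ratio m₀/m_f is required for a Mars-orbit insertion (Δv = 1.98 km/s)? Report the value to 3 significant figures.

By the Tsiolkovsky rocket equation, m₀/m_f = exp(Δv / v_e) = exp(1980 / 4270.0) = exp(0.4637) = 1.5899.

mass ratio ≈ 1.59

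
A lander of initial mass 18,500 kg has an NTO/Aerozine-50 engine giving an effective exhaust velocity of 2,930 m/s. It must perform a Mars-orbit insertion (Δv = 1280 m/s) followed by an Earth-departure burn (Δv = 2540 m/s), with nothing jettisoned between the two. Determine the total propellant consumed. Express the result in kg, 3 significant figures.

total propellant consumed ≈ 13500 kg

After the first burn: m = 18500 × exp(−1280/2930.0) = 18500 × 0.64606 = 11,952.1 kg.
After the second burn: m = 11,952.1 × exp(−2540/2930.0) = 11,952.1 × 0.42025 = 5,022.87 kg.
Total propellant = m₀ − m_final = 18500 − 5,022.87 = 13,477.13 kg.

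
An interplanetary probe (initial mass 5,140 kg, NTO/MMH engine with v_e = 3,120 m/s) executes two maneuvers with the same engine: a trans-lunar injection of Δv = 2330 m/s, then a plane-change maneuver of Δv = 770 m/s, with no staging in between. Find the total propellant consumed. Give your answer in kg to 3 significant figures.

total propellant consumed ≈ 3240 kg

After the first burn: m = 5140 × exp(−2330/3120.0) = 5140 × 0.47388 = 2,435.74 kg.
After the second burn: m = 2,435.74 × exp(−770/3120.0) = 2,435.74 × 0.78130 = 1,903.04 kg.
Total propellant = m₀ − m_final = 5140 − 1,903.04 = 3,236.96 kg.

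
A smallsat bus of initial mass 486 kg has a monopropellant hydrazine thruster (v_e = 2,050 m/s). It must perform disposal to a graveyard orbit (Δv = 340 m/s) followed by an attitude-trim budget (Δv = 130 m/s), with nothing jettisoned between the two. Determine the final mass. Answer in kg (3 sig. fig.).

final mass ≈ 386 kg

After the first burn: m = 486 × exp(−340/2050.0) = 486 × 0.84717 = 411.725 kg.
After the second burn: m = 411.725 × exp(−130/2050.0) = 411.725 × 0.93855 = 386.424 kg.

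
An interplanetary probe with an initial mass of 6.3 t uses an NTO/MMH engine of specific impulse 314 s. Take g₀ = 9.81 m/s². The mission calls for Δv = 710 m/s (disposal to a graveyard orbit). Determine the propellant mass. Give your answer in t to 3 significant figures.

v_e = Isp · g₀ = 314 × 9.81 = 3080.3 m/s.
From the ideal rocket equation, m₀/m_f = exp(Δv / v_e) = exp(710 / 3080.3) = exp(0.2305) = 1.2592.
m_f = 6.3 / 1.2592 = 5.00318 t, so propellant = m₀ − m_f = 6.3 − 5.00318 = 1.29682 t.

propellant mass ≈ 1.30 t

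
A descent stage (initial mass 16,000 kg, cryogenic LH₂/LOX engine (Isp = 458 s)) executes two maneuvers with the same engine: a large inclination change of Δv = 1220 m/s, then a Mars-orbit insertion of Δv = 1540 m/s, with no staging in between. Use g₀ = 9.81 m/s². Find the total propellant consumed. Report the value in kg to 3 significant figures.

total propellant consumed ≈ 7340 kg

v_e = Isp · g₀ = 458 × 9.81 = 4493.0 m/s.
After the first burn: m = 16000 × exp(−1220/4493.0) = 16000 × 0.76221 = 12,195.4 kg.
After the second burn: m = 12,195.4 × exp(−1540/4493.0) = 12,195.4 × 0.70981 = 8,656.42 kg.
Total propellant = m₀ − m_final = 16000 − 8,656.42 = 7,343.58 kg.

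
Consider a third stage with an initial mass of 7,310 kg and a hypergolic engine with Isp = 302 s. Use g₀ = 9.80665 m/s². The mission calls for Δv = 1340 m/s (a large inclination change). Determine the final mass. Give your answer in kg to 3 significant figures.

final mass ≈ 4650 kg

v_e = Isp · g₀ = 302 × 9.80665 = 2961.6 m/s.
Using Δv = v_e ln(m₀/m_f): m₀/m_f = exp(Δv / v_e) = exp(1340 / 2961.6) = exp(0.4525) = 1.5722.
m_f = m₀ / 1.5722 = 7,310 / 1.5722 = 4,649.54 kg.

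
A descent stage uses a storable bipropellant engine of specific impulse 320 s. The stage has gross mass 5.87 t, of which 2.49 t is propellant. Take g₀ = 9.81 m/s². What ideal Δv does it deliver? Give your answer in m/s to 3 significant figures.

Δv ≈ 1730 m/s

v_e = Isp · g₀ = 320 × 9.81 = 3139.2 m/s.
m_f = m₀ − m_prop = 5.87 − 2.49 = 3.38 t.
Rocket equation: Δv = v_e · ln(m₀/m_f) = 3139.2 × ln(1.737) = 3139.2 × 0.5520 ≈ 1732.8 m/s.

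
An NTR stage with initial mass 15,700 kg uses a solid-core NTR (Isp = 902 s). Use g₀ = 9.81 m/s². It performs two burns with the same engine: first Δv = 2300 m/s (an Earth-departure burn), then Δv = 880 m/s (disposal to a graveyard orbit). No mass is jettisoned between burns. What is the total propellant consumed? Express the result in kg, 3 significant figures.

v_e = Isp · g₀ = 902 × 9.81 = 8848.6 m/s.
After the first burn: m = 15700 × exp(−2300/8848.6) = 15700 × 0.77111 = 12,106.4 kg.
After the second burn: m = 12,106.4 × exp(−880/8848.6) = 12,106.4 × 0.90533 = 10,960.3 kg.
Total propellant = m₀ − m_final = 15700 − 10,960.3 = 4,739.7 kg.

total propellant consumed ≈ 4740 kg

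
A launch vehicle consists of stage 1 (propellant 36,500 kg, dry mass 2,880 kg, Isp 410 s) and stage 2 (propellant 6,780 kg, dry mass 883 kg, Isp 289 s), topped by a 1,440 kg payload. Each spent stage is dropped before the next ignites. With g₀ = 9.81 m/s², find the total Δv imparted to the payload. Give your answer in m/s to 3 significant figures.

Ignition mass of stage 1 = 36,500+2,880 + 6,780+883 + 1,440 = 48,483 kg.
Stage 1: m₀ = 48,483 kg, m_f = 48,483 − 36,500 = 11,983 kg; Δv = 410×9.81×ln(4.046) = 4022.1×1.3977 ≈ 5622 m/s.
Stage 2: m₀ = 9,103 kg, m_f = 9,103 − 6,780 = 2,323 kg; Δv = 289×9.81×ln(3.919) = 2835.1×1.3657 ≈ 3872 m/s.
Total Δv = 5622 + 3872 = 9494 m/s.

Δv ≈ 9490 m/s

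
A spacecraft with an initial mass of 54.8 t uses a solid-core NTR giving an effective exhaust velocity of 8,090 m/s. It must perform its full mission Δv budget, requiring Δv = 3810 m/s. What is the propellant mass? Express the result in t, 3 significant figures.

propellant mass ≈ 20.6 t

Rocket equation: m₀/m_f = exp(Δv / v_e) = exp(3810 / 8090.0) = exp(0.4710) = 1.6015.
m_f = 54.8 / 1.6015 = 34.2179 t, so propellant = m₀ − m_f = 54.8 − 34.2179 = 20.5821 t.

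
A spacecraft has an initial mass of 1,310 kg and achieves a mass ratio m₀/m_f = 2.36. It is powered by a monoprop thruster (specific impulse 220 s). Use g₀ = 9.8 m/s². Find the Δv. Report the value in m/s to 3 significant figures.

v_e = Isp · g₀ = 220 × 9.8 = 2156.0 m/s.
Using Δv = v_e ln(m₀/m_f): Δv = v_e · ln(2.36) = 2156.0 × 0.8587 ≈ 1851.3 m/s.

Δv ≈ 1850 m/s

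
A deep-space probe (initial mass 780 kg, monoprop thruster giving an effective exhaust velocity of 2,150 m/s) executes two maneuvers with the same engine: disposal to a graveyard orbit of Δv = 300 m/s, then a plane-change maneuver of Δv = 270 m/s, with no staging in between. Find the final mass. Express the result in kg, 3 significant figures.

final mass ≈ 598 kg

After the first burn: m = 780 × exp(−300/2150.0) = 780 × 0.86976 = 678.413 kg.
After the second burn: m = 678.413 × exp(−270/2150.0) = 678.413 × 0.88198 = 598.347 kg.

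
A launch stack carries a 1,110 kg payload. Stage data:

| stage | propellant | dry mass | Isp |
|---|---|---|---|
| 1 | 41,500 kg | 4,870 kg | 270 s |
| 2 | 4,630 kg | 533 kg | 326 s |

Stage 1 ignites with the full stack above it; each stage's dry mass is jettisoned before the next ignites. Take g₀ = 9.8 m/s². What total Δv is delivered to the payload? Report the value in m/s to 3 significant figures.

Δv ≈ 8390 m/s

Ignition mass of stage 1 = 41,500+4,870 + 4,630+533 + 1,110 = 52,643 kg.
Stage 1: m₀ = 52,643 kg, m_f = 52,643 − 41,500 = 11,143 kg; Δv = 270×9.8×ln(4.724) = 2646.0×1.5527 ≈ 4109 m/s.
Stage 2: m₀ = 6,273 kg, m_f = 6,273 − 4,630 = 1,643 kg; Δv = 326×9.8×ln(3.818) = 3194.8×1.3397 ≈ 4280 m/s.
Total Δv = 4109 + 4280 = 8389 m/s.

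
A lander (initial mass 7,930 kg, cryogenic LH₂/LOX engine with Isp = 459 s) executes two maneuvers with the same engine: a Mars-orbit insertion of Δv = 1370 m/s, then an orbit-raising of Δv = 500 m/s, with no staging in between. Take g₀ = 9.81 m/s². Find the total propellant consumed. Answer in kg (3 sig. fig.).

v_e = Isp · g₀ = 459 × 9.81 = 4502.8 m/s.
After the first burn: m = 7930 × exp(−1370/4502.8) = 7930 × 0.73767 = 5,849.72 kg.
After the second burn: m = 5,849.72 × exp(−500/4502.8) = 5,849.72 × 0.89490 = 5,234.91 kg.
Total propellant = m₀ − m_final = 7930 − 5,234.91 = 2,695.09 kg.

total propellant consumed ≈ 2700 kg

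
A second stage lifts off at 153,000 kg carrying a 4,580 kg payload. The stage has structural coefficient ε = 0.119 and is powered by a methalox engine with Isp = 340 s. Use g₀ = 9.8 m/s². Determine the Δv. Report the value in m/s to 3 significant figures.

Stage wet mass = m₀ − payload = 153,000 − 4,580 = 148,420 kg.
Stage dry mass = ε × stage wet mass = 0.119 × 148,420 = 17,662 kg.
Burnout mass m_f = stage dry + payload = 17,662 + 4,580 = 22,242 kg.
v_e = Isp · g₀ = 340 × 9.8 = 3332.0 m/s.
Rocket equation: Δv = v_e · ln(153,000/22,242) = 3332.0 × ln(6.879) = 3332.0 × 1.9285 ≈ 6426 m/s.

Δv ≈ 6430 m/s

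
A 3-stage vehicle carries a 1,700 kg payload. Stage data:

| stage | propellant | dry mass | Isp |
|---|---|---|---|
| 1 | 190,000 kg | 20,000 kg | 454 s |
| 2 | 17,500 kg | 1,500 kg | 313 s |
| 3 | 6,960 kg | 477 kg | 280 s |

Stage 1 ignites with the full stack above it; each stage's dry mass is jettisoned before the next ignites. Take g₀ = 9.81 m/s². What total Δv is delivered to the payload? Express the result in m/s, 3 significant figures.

Δv ≈ 14000 m/s

Ignition mass of stage 1 = 190,000+20,000 + 17,500+1,500 + 6,960+477 + 1,700 = 238,137 kg.
Stage 1: m₀ = 238,137 kg, m_f = 238,137 − 190,000 = 48,137 kg; Δv = 454×9.81×ln(4.947) = 4453.7×1.5988 ≈ 7121 m/s.
Stage 2: m₀ = 28,137 kg, m_f = 28,137 − 17,500 = 10,637 kg; Δv = 313×9.81×ln(2.645) = 3070.5×0.9727 ≈ 2987 m/s.
Stage 3: m₀ = 9,137 kg, m_f = 9,137 − 6,960 = 2,177 kg; Δv = 280×9.81×ln(4.197) = 2746.8×1.4344 ≈ 3940 m/s.
Total Δv = 7121 + 2987 + 3940 = 14048 m/s.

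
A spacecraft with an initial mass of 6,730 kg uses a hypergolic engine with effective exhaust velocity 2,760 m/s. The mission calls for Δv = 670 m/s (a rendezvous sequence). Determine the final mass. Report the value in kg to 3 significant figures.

From the ideal rocket equation, m₀/m_f = exp(Δv / v_e) = exp(670 / 2760.0) = exp(0.2428) = 1.2748.
m_f = m₀ / 1.2748 = 6,730 / 1.2748 = 5,279.26 kg.

final mass ≈ 5280 kg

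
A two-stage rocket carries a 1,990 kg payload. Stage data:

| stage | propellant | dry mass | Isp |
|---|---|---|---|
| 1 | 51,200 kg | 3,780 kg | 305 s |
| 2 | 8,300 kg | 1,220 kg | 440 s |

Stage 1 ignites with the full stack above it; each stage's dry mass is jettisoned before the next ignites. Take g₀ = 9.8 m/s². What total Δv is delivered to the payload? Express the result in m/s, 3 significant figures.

Δv ≈ 9900 m/s

Ignition mass of stage 1 = 51,200+3,780 + 8,300+1,220 + 1,990 = 66,490 kg.
Stage 1: m₀ = 66,490 kg, m_f = 66,490 − 51,200 = 15,290 kg; Δv = 305×9.8×ln(4.349) = 2989.0×1.4699 ≈ 4393 m/s.
Stage 2: m₀ = 11,510 kg, m_f = 11,510 − 8,300 = 3,210 kg; Δv = 440×9.8×ln(3.586) = 4312.0×1.2769 ≈ 5506 m/s.
Total Δv = 4393 + 5506 = 9899 m/s.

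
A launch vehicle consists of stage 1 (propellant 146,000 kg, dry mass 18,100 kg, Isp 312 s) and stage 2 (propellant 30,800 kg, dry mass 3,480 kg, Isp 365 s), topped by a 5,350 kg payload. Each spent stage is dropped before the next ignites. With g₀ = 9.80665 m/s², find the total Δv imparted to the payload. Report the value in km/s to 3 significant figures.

Δv ≈ 9.23 km/s

Ignition mass of stage 1 = 146,000+18,100 + 30,800+3,480 + 5,350 = 203,730 kg.
Stage 1: m₀ = 203,730 kg, m_f = 203,730 − 146,000 = 57,730 kg; Δv = 312×9.80665×ln(3.529) = 3059.7×1.2610 ≈ 3858 m/s.
Stage 2: m₀ = 39,630 kg, m_f = 39,630 − 30,800 = 8,830 kg; Δv = 365×9.80665×ln(4.488) = 3579.4×1.5014 ≈ 5374 m/s.
Total Δv = 3858 + 5374 = 9232 m/s.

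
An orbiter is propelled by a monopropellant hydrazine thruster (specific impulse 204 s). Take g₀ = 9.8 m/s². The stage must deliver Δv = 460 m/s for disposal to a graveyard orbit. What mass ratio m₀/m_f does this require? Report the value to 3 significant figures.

mass ratio ≈ 1.26

v_e = Isp · g₀ = 204 × 9.8 = 1999.2 m/s.
Rocket equation: m₀/m_f = exp(Δv / v_e) = exp(460 / 1999.2) = exp(0.2301) = 1.2587.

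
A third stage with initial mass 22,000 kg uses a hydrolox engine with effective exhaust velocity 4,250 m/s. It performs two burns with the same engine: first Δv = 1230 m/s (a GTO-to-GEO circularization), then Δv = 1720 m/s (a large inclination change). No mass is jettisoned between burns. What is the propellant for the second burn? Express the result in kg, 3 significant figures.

After the first burn: m = 22000 × exp(−1230/4250.0) = 22000 × 0.74870 = 16,471.4 kg.
After the second burn: m = 16,471.4 × exp(−1720/4250.0) = 16,471.4 × 0.66717 = 10,989.2 kg.
Second-burn propellant = 16,471.4 − 10,989.2 = 5,482.2 kg.

propellant for the second burn ≈ 5480 kg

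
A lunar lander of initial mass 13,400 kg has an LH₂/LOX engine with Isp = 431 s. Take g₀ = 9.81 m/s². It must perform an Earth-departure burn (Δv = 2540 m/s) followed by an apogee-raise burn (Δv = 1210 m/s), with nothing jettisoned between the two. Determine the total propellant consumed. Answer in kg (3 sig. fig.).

total propellant consumed ≈ 7880 kg

v_e = Isp · g₀ = 431 × 9.81 = 4228.1 m/s.
After the first burn: m = 13400 × exp(−2540/4228.1) = 13400 × 0.54840 = 7,348.56 kg.
After the second burn: m = 7,348.56 × exp(−1210/4228.1) = 7,348.56 × 0.75113 = 5,519.72 kg.
Total propellant = m₀ − m_final = 13400 − 5,519.72 = 7,880.28 kg.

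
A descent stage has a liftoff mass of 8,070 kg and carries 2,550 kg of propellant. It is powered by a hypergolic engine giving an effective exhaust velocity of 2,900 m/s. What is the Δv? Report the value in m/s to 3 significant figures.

m_f = m₀ − m_prop = 8,070 − 2,550 = 5,520 kg.
Δv = v_e · ln(m₀/m_f) = 2900.0 × ln(1.462) = 2900.0 × 0.3798 ≈ 1101.3 m/s.

Δv ≈ 1100 m/s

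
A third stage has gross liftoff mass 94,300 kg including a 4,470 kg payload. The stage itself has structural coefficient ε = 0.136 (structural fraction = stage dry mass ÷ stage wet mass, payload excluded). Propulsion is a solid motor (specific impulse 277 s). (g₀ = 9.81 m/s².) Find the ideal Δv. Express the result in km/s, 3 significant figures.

Stage wet mass = m₀ − payload = 94,300 − 4,470 = 89,830 kg.
Stage dry mass = ε × stage wet mass = 0.136 × 89,830 = 12,216.9 kg.
Burnout mass m_f = stage dry + payload = 12,216.9 + 4,470 = 16,686.9 kg.
v_e = Isp · g₀ = 277 × 9.81 = 2717.4 m/s.
Using Δv = v_e ln(m₀/m_f): Δv = v_e · ln(94,300/16,686.9) = 2717.4 × ln(5.651) = 2717.4 × 1.7319 ≈ 4706 m/s.

Δv ≈ 4.71 km/s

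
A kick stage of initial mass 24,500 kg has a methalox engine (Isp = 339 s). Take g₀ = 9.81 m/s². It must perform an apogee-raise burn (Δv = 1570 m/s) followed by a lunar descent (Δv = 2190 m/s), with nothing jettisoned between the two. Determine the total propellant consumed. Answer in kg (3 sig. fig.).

total propellant consumed ≈ 16600 kg

v_e = Isp · g₀ = 339 × 9.81 = 3325.6 m/s.
After the first burn: m = 24500 × exp(−1570/3325.6) = 24500 × 0.62369 = 15,280.4 kg.
After the second burn: m = 15,280.4 × exp(−2190/3325.6) = 15,280.4 × 0.51761 = 7,909.29 kg.
Total propellant = m₀ − m_final = 24500 − 7,909.29 = 16,590.71 kg.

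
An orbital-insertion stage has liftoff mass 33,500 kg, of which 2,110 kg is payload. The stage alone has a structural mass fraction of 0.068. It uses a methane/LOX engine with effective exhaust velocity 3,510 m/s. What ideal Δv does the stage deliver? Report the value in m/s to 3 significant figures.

Stage wet mass = m₀ − payload = 33,500 − 2,110 = 31,390 kg.
Stage dry mass = ε × stage wet mass = 0.068 × 31,390 = 2,134.52 kg.
Burnout mass m_f = stage dry + payload = 2,134.52 + 2,110 = 4,244.52 kg.
Rocket equation: Δv = v_e · ln(33,500/4,244.52) = 3510.0 × ln(7.893) = 3510.0 × 2.0659 ≈ 7251 m/s.

Δv ≈ 7250 m/s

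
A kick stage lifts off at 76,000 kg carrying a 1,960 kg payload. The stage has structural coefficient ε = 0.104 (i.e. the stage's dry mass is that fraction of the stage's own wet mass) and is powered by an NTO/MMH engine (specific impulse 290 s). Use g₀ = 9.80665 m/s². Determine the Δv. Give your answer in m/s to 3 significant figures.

Stage wet mass = m₀ − payload = 76,000 − 1,960 = 74,040 kg.
Stage dry mass = ε × stage wet mass = 0.104 × 74,040 = 7,700.16 kg.
Burnout mass m_f = stage dry + payload = 7,700.16 + 1,960 = 9,660.16 kg.
v_e = Isp · g₀ = 290 × 9.80665 = 2843.9 m/s.
Δv = v_e · ln(76,000/9,660.16) = 2843.9 × ln(7.867) = 2843.9 × 2.0627 ≈ 5866 m/s.

Δv ≈ 5870 m/s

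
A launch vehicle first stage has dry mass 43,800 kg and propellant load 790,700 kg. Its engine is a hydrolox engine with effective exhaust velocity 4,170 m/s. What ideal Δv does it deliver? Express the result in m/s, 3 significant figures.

m₀ = m_dry + m_prop = 43,800 + 790,700 = 834,500 kg.
Using Δv = v_e ln(m₀/m_f): Δv = v_e · ln(m₀/m_f) = 4170.0 × ln(19.05) = 4170.0 × 2.9472 ≈ 12289.8 m/s.

Δv ≈ 12300 m/s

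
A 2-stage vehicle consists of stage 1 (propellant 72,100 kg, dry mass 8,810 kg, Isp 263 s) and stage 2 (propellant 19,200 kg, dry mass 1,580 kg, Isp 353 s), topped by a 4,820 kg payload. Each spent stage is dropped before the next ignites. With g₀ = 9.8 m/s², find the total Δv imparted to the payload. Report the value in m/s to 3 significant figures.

Ignition mass of stage 1 = 72,100+8,810 + 19,200+1,580 + 4,820 = 106,510 kg.
Stage 1: m₀ = 106,510 kg, m_f = 106,510 − 72,100 = 34,410 kg; Δv = 263×9.8×ln(3.095) = 2577.4×1.1299 ≈ 2912 m/s.
Stage 2: m₀ = 25,600 kg, m_f = 25,600 − 19,200 = 6,400 kg; Δv = 353×9.8×ln(4) = 3459.4×1.3863 ≈ 4796 m/s.
Total Δv = 2912 + 4796 = 7708 m/s.

Δv ≈ 7710 m/s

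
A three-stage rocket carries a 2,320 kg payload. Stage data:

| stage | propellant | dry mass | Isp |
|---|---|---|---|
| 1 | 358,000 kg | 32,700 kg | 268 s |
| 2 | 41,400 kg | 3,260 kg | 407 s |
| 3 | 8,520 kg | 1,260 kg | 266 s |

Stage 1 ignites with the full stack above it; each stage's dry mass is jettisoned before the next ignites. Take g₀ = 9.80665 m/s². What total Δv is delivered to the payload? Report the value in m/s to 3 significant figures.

Ignition mass of stage 1 = 358,000+32,700 + 41,400+3,260 + 8,520+1,260 + 2,320 = 447,460 kg.
Stage 1: m₀ = 447,460 kg, m_f = 447,460 − 358,000 = 89,460 kg; Δv = 268×9.80665×ln(5.002) = 2628.2×1.6098 ≈ 4231 m/s.
Stage 2: m₀ = 56,760 kg, m_f = 56,760 − 41,400 = 15,360 kg; Δv = 407×9.80665×ln(3.695) = 3991.3×1.3071 ≈ 5217 m/s.
Stage 3: m₀ = 12,100 kg, m_f = 12,100 − 8,520 = 3,580 kg; Δv = 266×9.80665×ln(3.38) = 2608.6×1.2178 ≈ 3177 m/s.
Total Δv = 4231 + 5217 + 3177 = 12625 m/s.

Δv ≈ 12600 m/s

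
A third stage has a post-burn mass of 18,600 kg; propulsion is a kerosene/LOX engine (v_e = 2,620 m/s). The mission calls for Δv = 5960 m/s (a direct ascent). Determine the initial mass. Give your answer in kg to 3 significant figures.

initial mass ≈ 181000 kg

By the Tsiolkovsky rocket equation, m₀/m_f = exp(Δv / v_e) = exp(5960 / 2620.0) = exp(2.2748) = 9.7261.
m₀ = m_f × 9.7261 = 18,600 × 9.7261 = 180,905 kg.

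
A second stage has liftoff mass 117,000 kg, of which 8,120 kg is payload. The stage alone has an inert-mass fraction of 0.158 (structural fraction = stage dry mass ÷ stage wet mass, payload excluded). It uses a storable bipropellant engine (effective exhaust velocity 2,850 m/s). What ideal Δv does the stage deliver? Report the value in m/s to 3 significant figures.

Stage wet mass = m₀ − payload = 117,000 − 8,120 = 108,880 kg.
Stage dry mass = ε × stage wet mass = 0.158 × 108,880 = 17,203 kg.
Burnout mass m_f = stage dry + payload = 17,203 + 8,120 = 25,323 kg.
Δv = v_e · ln(117,000/25,323) = 2850.0 × ln(4.62) = 2850.0 × 1.5305 ≈ 4362 m/s.

Δv ≈ 4360 m/s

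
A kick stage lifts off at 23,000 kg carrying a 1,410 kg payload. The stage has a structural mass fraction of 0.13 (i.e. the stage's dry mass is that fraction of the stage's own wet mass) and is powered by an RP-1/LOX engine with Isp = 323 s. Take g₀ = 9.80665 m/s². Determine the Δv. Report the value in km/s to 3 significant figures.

Δv ≈ 5.37 km/s

Stage wet mass = m₀ − payload = 23,000 − 1,410 = 21,590 kg.
Stage dry mass = ε × stage wet mass = 0.13 × 21,590 = 2,806.7 kg.
Burnout mass m_f = stage dry + payload = 2,806.7 + 1,410 = 4,216.7 kg.
v_e = Isp · g₀ = 323 × 9.80665 = 3167.5 m/s.
By the Tsiolkovsky rocket equation, Δv = v_e · ln(23,000/4,216.7) = 3167.5 × ln(5.455) = 3167.5 × 1.6964 ≈ 5374 m/s.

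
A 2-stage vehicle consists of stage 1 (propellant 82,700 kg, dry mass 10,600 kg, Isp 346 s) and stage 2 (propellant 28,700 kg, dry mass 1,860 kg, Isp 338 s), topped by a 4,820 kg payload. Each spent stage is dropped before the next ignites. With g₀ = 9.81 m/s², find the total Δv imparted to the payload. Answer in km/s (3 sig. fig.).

Δv ≈ 9.02 km/s

Ignition mass of stage 1 = 82,700+10,600 + 28,700+1,860 + 4,820 = 128,680 kg.
Stage 1: m₀ = 128,680 kg, m_f = 128,680 − 82,700 = 45,980 kg; Δv = 346×9.81×ln(2.799) = 3394.3×1.0291 ≈ 3493 m/s.
Stage 2: m₀ = 35,380 kg, m_f = 35,380 − 28,700 = 6,680 kg; Δv = 338×9.81×ln(5.296) = 3315.8×1.6670 ≈ 5528 m/s.
Total Δv = 3493 + 5528 = 9021 m/s.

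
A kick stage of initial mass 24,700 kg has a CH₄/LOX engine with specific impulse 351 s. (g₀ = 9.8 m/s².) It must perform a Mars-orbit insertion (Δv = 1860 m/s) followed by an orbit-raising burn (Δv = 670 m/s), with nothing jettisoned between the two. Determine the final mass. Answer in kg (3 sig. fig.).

final mass ≈ 11800 kg

v_e = Isp · g₀ = 351 × 9.8 = 3439.8 m/s.
After the first burn: m = 24700 × exp(−1860/3439.8) = 24700 × 0.58232 = 14,383.3 kg.
After the second burn: m = 14,383.3 × exp(−670/3439.8) = 14,383.3 × 0.82302 = 11,837.7 kg.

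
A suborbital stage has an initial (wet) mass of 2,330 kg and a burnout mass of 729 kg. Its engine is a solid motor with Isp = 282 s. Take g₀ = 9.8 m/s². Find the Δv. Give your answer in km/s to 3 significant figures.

v_e = Isp · g₀ = 282 × 9.8 = 2763.6 m/s.
Δv = v_e · ln(m₀/m_f) = 2763.6 × ln(3.196) = 2763.6 × 1.1619 ≈ 3211.2 m/s.

Δv ≈ 3.21 km/s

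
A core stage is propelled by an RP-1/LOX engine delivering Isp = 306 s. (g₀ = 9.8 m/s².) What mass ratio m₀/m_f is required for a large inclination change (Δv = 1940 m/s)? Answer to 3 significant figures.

v_e = Isp · g₀ = 306 × 9.8 = 2998.8 m/s.
m₀/m_f = exp(Δv / v_e) = exp(1940 / 2998.8) = exp(0.6469) = 1.9097.

mass ratio ≈ 1.91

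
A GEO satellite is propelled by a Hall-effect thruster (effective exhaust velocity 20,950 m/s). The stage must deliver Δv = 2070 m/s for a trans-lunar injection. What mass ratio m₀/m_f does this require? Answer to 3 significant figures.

From the ideal rocket equation, m₀/m_f = exp(Δv / v_e) = exp(2070 / 20950.0) = exp(0.0988) = 1.1039.

mass ratio ≈ 1.10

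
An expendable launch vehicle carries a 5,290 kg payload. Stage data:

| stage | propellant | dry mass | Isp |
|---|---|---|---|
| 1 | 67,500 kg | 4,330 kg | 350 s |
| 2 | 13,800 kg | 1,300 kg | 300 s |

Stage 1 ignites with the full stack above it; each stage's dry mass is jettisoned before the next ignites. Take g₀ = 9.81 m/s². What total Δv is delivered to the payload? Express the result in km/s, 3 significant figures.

Δv ≈ 7.84 km/s

Ignition mass of stage 1 = 67,500+4,330 + 13,800+1,300 + 5,290 = 92,220 kg.
Stage 1: m₀ = 92,220 kg, m_f = 92,220 − 67,500 = 24,720 kg; Δv = 350×9.81×ln(3.731) = 3433.5×1.3166 ≈ 4520 m/s.
Stage 2: m₀ = 20,390 kg, m_f = 20,390 − 13,800 = 6,590 kg; Δv = 300×9.81×ln(3.094) = 2943.0×1.1295 ≈ 3324 m/s.
Total Δv = 4520 + 3324 = 7844 m/s.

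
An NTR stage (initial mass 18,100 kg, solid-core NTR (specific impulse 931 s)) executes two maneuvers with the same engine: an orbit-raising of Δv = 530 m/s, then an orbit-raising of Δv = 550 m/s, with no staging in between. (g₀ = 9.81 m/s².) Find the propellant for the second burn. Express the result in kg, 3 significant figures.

v_e = Isp · g₀ = 931 × 9.81 = 9133.1 m/s.
After the first burn: m = 18100 × exp(−530/9133.1) = 18100 × 0.94362 = 17,079.5 kg.
After the second burn: m = 17,079.5 × exp(−550/9133.1) = 17,079.5 × 0.94156 = 16,081.4 kg.
Second-burn propellant = 17,079.5 − 16,081.4 = 998.1 kg.

propellant for the second burn ≈ 998 kg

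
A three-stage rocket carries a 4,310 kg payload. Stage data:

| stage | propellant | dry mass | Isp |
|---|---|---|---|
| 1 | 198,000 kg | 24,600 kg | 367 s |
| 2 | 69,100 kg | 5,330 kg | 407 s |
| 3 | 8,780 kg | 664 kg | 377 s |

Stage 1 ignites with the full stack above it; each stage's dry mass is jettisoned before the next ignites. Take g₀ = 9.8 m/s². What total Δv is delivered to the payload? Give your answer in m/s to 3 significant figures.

Ignition mass of stage 1 = 198,000+24,600 + 69,100+5,330 + 8,780+664 + 4,310 = 310,784 kg.
Stage 1: m₀ = 310,784 kg, m_f = 310,784 − 198,000 = 112,784 kg; Δv = 367×9.8×ln(2.756) = 3596.6×1.0136 ≈ 3646 m/s.
Stage 2: m₀ = 88,184 kg, m_f = 88,184 − 69,100 = 19,084 kg; Δv = 407×9.8×ln(4.621) = 3988.6×1.5306 ≈ 6105 m/s.
Stage 3: m₀ = 13,754 kg, m_f = 13,754 − 8,780 = 4,974 kg; Δv = 377×9.8×ln(2.765) = 3694.6×1.0171 ≈ 3758 m/s.
Total Δv = 3646 + 6105 + 3758 = 13509 m/s.

Δv ≈ 13500 m/s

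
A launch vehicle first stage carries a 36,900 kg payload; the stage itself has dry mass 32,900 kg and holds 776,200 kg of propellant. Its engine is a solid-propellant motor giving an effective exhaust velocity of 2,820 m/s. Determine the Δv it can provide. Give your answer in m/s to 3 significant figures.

Δv ≈ 7040 m/s

m₀ = payload + dry + propellant = 36,900 + 32,900 + 776,200 = 846,000 kg.
m_f = payload + dry = 36,900 + 32,900 = 69,800 kg.
Δv = v_e · ln(m₀/m_f) = 2820.0 × ln(12.12) = 2820.0 × 2.4949 ≈ 7035.6 m/s.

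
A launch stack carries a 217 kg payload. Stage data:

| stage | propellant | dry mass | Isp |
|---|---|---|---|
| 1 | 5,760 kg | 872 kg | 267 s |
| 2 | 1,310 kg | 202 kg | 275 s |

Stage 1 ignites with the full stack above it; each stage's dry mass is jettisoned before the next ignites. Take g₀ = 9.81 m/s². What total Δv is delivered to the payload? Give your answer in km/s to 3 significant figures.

Ignition mass of stage 1 = 5,760+872 + 1,310+202 + 217 = 8,361 kg.
Stage 1: m₀ = 8,361 kg, m_f = 8,361 − 5,760 = 2,601 kg; Δv = 267×9.81×ln(3.215) = 2619.3×1.1677 ≈ 3058 m/s.
Stage 2: m₀ = 1,729 kg, m_f = 1,729 − 1,310 = 419 kg; Δv = 275×9.81×ln(4.126) = 2697.8×1.4174 ≈ 3824 m/s.
Total Δv = 3058 + 3824 = 6882 m/s.

Δv ≈ 6.88 km/s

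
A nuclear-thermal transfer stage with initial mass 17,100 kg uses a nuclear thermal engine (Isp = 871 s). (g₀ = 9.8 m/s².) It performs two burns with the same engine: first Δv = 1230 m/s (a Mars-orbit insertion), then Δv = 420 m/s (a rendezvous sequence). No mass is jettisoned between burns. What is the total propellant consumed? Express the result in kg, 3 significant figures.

v_e = Isp · g₀ = 871 × 9.8 = 8535.8 m/s.
After the first burn: m = 17100 × exp(−1230/8535.8) = 17100 × 0.86580 = 14,805.2 kg.
After the second burn: m = 14,805.2 × exp(−420/8535.8) = 14,805.2 × 0.95199 = 14,094.4 kg.
Total propellant = m₀ − m_final = 17100 − 14,094.4 = 3,005.6 kg.

total propellant consumed ≈ 3010 kg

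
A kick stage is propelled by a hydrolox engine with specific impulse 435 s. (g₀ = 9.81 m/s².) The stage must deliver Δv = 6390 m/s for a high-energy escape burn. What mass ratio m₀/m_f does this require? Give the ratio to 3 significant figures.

mass ratio ≈ 4.47

v_e = Isp · g₀ = 435 × 9.81 = 4267.4 m/s.
Rocket equation: m₀/m_f = exp(Δv / v_e) = exp(6390 / 4267.4) = exp(1.4974) = 4.4701.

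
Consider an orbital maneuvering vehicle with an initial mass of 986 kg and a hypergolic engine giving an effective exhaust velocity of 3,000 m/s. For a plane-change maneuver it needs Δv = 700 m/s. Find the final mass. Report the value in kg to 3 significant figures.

From the ideal rocket equation, m₀/m_f = exp(Δv / v_e) = exp(700 / 3000.0) = exp(0.2333) = 1.2628.
m_f = m₀ / 1.2628 = 986 / 1.2628 = 780.805 kg.

final mass ≈ 781 kg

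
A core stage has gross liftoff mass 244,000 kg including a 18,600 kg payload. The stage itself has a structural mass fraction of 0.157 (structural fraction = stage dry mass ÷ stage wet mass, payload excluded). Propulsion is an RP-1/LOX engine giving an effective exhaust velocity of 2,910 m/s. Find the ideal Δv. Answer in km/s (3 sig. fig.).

Δv ≈ 4.39 km/s

Stage wet mass = m₀ − payload = 244,000 − 18,600 = 225,400 kg.
Stage dry mass = ε × stage wet mass = 0.157 × 225,400 = 35,387.8 kg.
Burnout mass m_f = stage dry + payload = 35,387.8 + 18,600 = 53,987.8 kg.
Using Δv = v_e ln(m₀/m_f): Δv = v_e · ln(244,000/53,987.8) = 2910.0 × ln(4.52) = 2910.0 × 1.5084 ≈ 4389 m/s.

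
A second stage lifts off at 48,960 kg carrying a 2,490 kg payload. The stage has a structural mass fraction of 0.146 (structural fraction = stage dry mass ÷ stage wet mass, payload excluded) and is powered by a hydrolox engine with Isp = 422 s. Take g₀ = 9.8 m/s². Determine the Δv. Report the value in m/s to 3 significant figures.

Δv ≈ 6880 m/s

Stage wet mass = m₀ − payload = 48,960 − 2,490 = 46,470 kg.
Stage dry mass = ε × stage wet mass = 0.146 × 46,470 = 6,784.62 kg.
Burnout mass m_f = stage dry + payload = 6,784.62 + 2,490 = 9,274.62 kg.
v_e = Isp · g₀ = 422 × 9.8 = 4135.6 m/s.
Rocket equation: Δv = v_e · ln(48,960/9,274.62) = 4135.6 × ln(5.279) = 4135.6 × 1.6637 ≈ 6880 m/s.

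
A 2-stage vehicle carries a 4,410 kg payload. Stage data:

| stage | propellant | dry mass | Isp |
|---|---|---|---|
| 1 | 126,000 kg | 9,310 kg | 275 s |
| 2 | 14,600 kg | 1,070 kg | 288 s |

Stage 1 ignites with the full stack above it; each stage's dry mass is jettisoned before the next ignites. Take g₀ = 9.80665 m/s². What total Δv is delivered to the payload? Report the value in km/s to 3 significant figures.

Δv ≈ 8.16 km/s

Ignition mass of stage 1 = 126,000+9,310 + 14,600+1,070 + 4,410 = 155,390 kg.
Stage 1: m₀ = 155,390 kg, m_f = 155,390 − 126,000 = 29,390 kg; Δv = 275×9.80665×ln(5.287) = 2696.8×1.6653 ≈ 4491 m/s.
Stage 2: m₀ = 20,080 kg, m_f = 20,080 − 14,600 = 5,480 kg; Δv = 288×9.80665×ln(3.664) = 2824.3×1.2986 ≈ 3668 m/s.
Total Δv = 4491 + 3668 = 8159 m/s.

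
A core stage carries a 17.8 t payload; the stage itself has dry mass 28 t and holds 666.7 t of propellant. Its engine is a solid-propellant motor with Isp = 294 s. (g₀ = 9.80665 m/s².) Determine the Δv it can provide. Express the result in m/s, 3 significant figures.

v_e = Isp · g₀ = 294 × 9.80665 = 2883.2 m/s.
m₀ = payload + dry + propellant = 17.8 + 28 + 666.7 = 712.5 t.
m_f = payload + dry = 17.8 + 28 = 45.8 t.
From the ideal rocket equation, Δv = v_e · ln(m₀/m_f) = 2883.2 × ln(15.56) = 2883.2 × 2.7445 ≈ 7912.8 m/s.

Δv ≈ 7910 m/s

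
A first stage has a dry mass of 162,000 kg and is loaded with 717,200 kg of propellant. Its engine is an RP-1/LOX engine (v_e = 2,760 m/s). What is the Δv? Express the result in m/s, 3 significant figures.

m₀ = m_dry + m_prop = 162,000 + 717,200 = 879,200 kg.
Δv = v_e · ln(m₀/m_f) = 2760.0 × ln(5.427) = 2760.0 × 1.6914 ≈ 4668.3 m/s.

Δv ≈ 4670 m/s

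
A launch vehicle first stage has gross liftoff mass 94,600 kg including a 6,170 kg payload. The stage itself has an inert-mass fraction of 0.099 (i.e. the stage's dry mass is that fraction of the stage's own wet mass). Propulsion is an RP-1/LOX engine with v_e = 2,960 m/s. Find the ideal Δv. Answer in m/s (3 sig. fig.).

Stage wet mass = m₀ − payload = 94,600 − 6,170 = 88,430 kg.
Stage dry mass = ε × stage wet mass = 0.099 × 88,430 = 8,754.57 kg.
Burnout mass m_f = stage dry + payload = 8,754.57 + 6,170 = 14,924.57 kg.
Δv = v_e · ln(94,600/14,924.57) = 2960.0 × ln(6.339) = 2960.0 × 1.8466 ≈ 5466 m/s.

Δv ≈ 5470 m/s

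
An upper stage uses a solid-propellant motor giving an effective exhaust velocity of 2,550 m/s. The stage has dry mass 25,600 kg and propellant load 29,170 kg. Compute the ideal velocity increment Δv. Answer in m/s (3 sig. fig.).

Δv ≈ 1940 m/s

m₀ = m_dry + m_prop = 25,600 + 29,170 = 54,770 kg.
Δv = v_e · ln(m₀/m_f) = 2550.0 × ln(2.139) = 2550.0 × 0.7606 ≈ 1939.4 m/s.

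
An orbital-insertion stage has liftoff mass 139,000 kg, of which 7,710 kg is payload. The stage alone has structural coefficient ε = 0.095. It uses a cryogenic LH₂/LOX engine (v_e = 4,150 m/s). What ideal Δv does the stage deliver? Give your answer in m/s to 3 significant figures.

Stage wet mass = m₀ − payload = 139,000 − 7,710 = 131,290 kg.
Stage dry mass = ε × stage wet mass = 0.095 × 131,290 = 12,472.6 kg.
Burnout mass m_f = stage dry + payload = 12,472.6 + 7,710 = 20,182.6 kg.
Δv = v_e · ln(139,000/20,182.6) = 4150.0 × ln(6.887) = 4150.0 × 1.9297 ≈ 8008 m/s.

Δv ≈ 8010 m/s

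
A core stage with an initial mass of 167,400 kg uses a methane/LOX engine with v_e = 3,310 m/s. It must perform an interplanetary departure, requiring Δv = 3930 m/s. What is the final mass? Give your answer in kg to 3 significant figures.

Using Δv = v_e ln(m₀/m_f): m₀/m_f = exp(Δv / v_e) = exp(3930 / 3310.0) = exp(1.1873) = 3.2783.
m_f = m₀ / 3.2783 = 167,400 / 3.2783 = 51,063.1 kg.

final mass ≈ 51100 kg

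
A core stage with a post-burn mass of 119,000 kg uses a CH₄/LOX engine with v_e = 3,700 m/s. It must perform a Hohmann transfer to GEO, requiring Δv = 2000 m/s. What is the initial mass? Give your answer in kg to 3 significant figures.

initial mass ≈ 204000 kg

Rocket equation: m₀/m_f = exp(Δv / v_e) = exp(2000 / 3700.0) = exp(0.5405) = 1.7169.
m₀ = m_f × 1.7169 = 119,000 × 1.7169 = 204,311 kg.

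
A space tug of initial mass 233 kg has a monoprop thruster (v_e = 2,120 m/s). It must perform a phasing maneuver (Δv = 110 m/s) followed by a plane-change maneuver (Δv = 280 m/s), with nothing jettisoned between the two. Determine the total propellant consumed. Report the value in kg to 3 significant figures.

total propellant consumed ≈ 39.2 kg

After the first burn: m = 233 × exp(−110/2120.0) = 233 × 0.94944 = 221.22 kg.
After the second burn: m = 221.22 × exp(−280/2120.0) = 221.22 × 0.87627 = 193.848 kg.
Total propellant = m₀ − m_final = 233 − 193.848 = 39.152 kg.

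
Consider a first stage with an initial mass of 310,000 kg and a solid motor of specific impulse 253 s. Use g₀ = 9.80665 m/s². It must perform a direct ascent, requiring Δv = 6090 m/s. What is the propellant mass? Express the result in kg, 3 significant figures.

v_e = Isp · g₀ = 253 × 9.80665 = 2481.1 m/s.
Rocket equation: m₀/m_f = exp(Δv / v_e) = exp(6090 / 2481.1) = exp(2.4546) = 11.6415.
m_f = 310,000 / 11.6415 = 26,628.9 kg, so propellant = m₀ − m_f = 310,000 − 26,628.9 = 283,371.1 kg.

propellant mass ≈ 283000 kg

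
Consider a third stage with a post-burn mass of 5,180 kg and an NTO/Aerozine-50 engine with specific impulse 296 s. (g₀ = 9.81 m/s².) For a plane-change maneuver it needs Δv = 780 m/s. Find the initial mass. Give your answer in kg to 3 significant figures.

initial mass ≈ 6780 kg

v_e = Isp · g₀ = 296 × 9.81 = 2903.8 m/s.
Using Δv = v_e ln(m₀/m_f): m₀/m_f = exp(Δv / v_e) = exp(780 / 2903.8) = exp(0.2686) = 1.3082.
m₀ = m_f × 1.3082 = 5,180 × 1.3082 = 6,776.48 kg.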